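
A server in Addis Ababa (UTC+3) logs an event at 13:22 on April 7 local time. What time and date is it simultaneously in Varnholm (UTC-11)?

23:22 on Apr 6

Varnholm is 14:00 behind Addis Ababa.
Shift by the zone difference: 13:22 − 14:00 = 23:22 on Apr 6 in Varnholm.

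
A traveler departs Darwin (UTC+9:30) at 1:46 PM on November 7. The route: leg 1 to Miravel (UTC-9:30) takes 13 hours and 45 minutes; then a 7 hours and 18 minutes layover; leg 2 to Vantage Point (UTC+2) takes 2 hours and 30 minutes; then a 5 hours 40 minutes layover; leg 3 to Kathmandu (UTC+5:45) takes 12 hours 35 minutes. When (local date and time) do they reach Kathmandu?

Convert departure to UTC: 1:46 PM − 9:30 = 4:16 AM UTC on Nov 7.
Add 13 hours 45 minutes leg 1 → 6:01 PM UTC.
Add 7 hours 18 minutes layover in Miravel → 1:19 AM UTC (Nov 8).
Add 2 hours 30 minutes leg 2 → 3:49 AM UTC.
Add 5 hours 40 minutes layover in Vantage Point → 9:29 AM UTC.
Add 12 hours 35 minutes leg 3 → 10:04 PM UTC.
Kathmandu is UTC+5:45, so local arrival = 10:04 PM + 5:45 = 3:49 AM on Nov 9.

3:49 AM on November 9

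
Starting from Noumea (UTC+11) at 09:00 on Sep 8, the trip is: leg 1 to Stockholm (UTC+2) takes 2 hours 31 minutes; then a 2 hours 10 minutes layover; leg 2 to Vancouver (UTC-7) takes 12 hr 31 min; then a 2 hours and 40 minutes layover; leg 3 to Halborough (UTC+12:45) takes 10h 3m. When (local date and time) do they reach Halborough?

16:40 on September 9

Convert departure to UTC: 09:00 − 11:00 = 22:00 UTC on Sep 7.
Add 2 hours 31 minutes leg 1 → 00:31 UTC (Sep 8).
Add 2 hours 10 minutes layover in Stockholm → 02:41 UTC.
Add 12 hours 31 minutes leg 2 → 15:12 UTC.
Add 2 hours 40 minutes layover in Vancouver → 17:52 UTC.
Add 10 hours 3 minutes leg 3 → 03:55 UTC (Sep 9).
Halborough is UTC+12:45, so local arrival = 03:55 + 12:45 = 16:40 on Sep 9.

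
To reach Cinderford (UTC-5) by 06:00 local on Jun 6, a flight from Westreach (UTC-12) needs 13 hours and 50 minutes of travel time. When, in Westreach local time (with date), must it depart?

09:10 on June 5

Target arrival in UTC: 06:00 + 5:00 = 11:00 on Jun 6.
Subtract 13 hours 50 minutes → departure 21:10 UTC on Jun 5.
Westreach is UTC−12:00: 21:10 − 12:00 = 09:10 on Jun 5.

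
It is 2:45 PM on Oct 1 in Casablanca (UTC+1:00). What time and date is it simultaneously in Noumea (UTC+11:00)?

12:45 AM on October 2

In UTC: 2:45 PM − 1:00 = 1:45 PM on Oct 1.
Noumea is UTC+11:00: 1:45 PM + 11:00 = 12:45 AM on Oct 2.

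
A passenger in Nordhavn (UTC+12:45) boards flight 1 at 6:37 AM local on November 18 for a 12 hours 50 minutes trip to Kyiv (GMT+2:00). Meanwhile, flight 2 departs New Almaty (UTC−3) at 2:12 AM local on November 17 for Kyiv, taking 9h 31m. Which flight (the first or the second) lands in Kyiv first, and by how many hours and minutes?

the second, by 15 hours 59 minutes

Flight 1 in UTC: 6:37 AM − 12:45 = 5:52 PM on Nov 17.
+12 hours and 50 minutes → arrive 6:42 AM UTC on Nov 18.
Flight 2 in UTC: 2:12 AM + 3:00 = 5:12 AM on Nov 17.
+9 hours 31 minutes → arrive 2:43 PM UTC on Nov 17.
Flight 2 lands earlier by 15 hours 59 minutes.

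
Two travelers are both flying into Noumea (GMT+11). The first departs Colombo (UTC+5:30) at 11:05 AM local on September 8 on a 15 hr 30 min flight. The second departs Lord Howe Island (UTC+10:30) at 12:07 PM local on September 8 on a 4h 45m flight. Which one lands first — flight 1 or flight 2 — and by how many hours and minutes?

the second, by 14 hours 43 minutes

Flight 1 in UTC: 11:05 AM − 5:30 = 5:35 AM on Sep 8.
+15 hours and 30 minutes → arrive 9:05 PM UTC on Sep 8.
Flight 2 in UTC: 12:07 PM − 10:30 = 1:37 AM on Sep 8.
+4 hours and 45 minutes → arrive 6:22 AM UTC on Sep 8.
Flight 2 lands earlier by 14 hours 43 minutes.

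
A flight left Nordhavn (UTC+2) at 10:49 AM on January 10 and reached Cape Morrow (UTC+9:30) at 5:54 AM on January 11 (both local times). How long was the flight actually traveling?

Departure in UTC: 10:49 AM − 2:00 = 8:49 AM on Jan 10.
Arrival in UTC: 5:54 AM − 9:30 = 8:24 PM on Jan 10.
Elapsed = 8:24 PM − 8:49 AM = 11 hours 35 minutes.

11 hours 35 minutes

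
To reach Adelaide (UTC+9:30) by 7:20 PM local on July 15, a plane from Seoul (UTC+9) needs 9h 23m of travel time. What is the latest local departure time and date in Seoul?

Target arrival in UTC: 7:20 PM − 9:30 = 9:50 AM on Jul 15.
Subtract 9 hours 23 minutes → departure 12:27 AM UTC on Jul 15.
Seoul is UTC+9:00: 12:27 AM + 9:00 = 9:27 AM on Jul 15.

9:27 AM on July 15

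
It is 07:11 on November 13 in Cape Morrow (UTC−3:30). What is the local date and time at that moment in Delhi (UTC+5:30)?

16:11 on November 13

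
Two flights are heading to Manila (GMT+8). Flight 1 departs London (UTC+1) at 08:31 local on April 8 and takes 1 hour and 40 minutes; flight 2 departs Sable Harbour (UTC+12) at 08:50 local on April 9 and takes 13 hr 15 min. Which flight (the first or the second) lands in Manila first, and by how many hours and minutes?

the first, by 24 hours 54 minutes

Flight 1 in UTC: 08:31 − 1:00 = 07:31 on Apr 8.
+1 hour 40 minutes → arrive 09:11 UTC on Apr 8.
Flight 2 in UTC: 08:50 − 12:00 = 20:50 on Apr 8.
+13 hours 15 minutes → arrive 10:05 UTC on Apr 9.
Flight 1 lands earlier by 24 hours 54 minutes.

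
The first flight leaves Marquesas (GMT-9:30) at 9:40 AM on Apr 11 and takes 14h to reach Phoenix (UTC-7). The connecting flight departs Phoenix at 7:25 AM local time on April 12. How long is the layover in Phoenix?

Convert departure to UTC: 9:40 AM + 9:30 = 7:10 PM UTC on Apr 11.
Add 14 hours flight time → 9:10 AM UTC (Apr 12).
Phoenix is UTC−7:00, so local arrival = 9:10 AM − 7:00 = 2:10 AM on Apr 12.
Layover = 7:25 AM − 2:10 AM = 5 hours 15 minutes.

5 hours 15 minutes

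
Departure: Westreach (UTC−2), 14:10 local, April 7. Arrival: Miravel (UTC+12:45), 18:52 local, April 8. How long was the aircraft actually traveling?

13 hours 57 minutes

Miravel is 14:45 ahead of Westreach.
Clock-face elapsed time (ignoring zones) is 28 hours 42 minutes.
Actual elapsed = 28 hours 42 minutes − 14:45 = 13 hours 57 minutes.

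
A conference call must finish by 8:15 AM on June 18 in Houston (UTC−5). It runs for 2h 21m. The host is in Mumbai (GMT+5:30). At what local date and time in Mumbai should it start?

4:24 PM on June 18

Target end time in UTC: 8:15 AM + 5:00 = 1:15 PM on Jun 18.
Subtract 2 hours and 21 minutes → start 10:54 AM UTC on Jun 18.
Mumbai is UTC+5:30: 10:54 AM + 5:30 = 4:24 PM on Jun 18.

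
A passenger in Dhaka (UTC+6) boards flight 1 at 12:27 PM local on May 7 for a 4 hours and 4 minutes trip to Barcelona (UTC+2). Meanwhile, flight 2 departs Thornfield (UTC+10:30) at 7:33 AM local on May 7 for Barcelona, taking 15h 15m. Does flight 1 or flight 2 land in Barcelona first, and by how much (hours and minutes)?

the first, by 1 hour 47 minutes

Flight 1 in UTC: 12:27 PM − 6:00 = 6:27 AM on May 7.
+4 hours 4 minutes → arrive 10:31 AM UTC on May 7.
Flight 2 in UTC: 7:33 AM − 10:30 = 9:03 PM on May 6.
+15 hours and 15 minutes → arrive 12:18 PM UTC on May 7.
Flight 1 lands earlier by 1 hour 47 minutes.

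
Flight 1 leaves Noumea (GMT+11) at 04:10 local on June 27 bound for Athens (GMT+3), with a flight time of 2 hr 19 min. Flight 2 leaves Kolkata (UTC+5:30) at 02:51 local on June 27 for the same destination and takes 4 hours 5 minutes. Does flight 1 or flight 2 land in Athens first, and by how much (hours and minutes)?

the first, by 5 hours 57 minutes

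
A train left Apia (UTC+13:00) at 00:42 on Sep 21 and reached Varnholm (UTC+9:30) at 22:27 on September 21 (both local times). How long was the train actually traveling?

Departure in UTC: 00:42 − 13:00 = 11:42 on Sep 20.
Arrival in UTC: 22:27 − 9:30 = 12:57 on Sep 21.
Elapsed = 12:57 − 11:42 (+1 day) = 25 hours 15 minutes.

25 hours 15 minutes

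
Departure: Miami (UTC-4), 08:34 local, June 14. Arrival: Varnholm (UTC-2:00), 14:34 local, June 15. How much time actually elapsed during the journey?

Departure in UTC: 08:34 + 4:00 = 12:34 on Jun 14.
Arrival in UTC: 14:34 + 2:00 = 16:34 on Jun 15.
Elapsed = 16:34 − 12:34 (+1 day) = 28 hours.

28 hours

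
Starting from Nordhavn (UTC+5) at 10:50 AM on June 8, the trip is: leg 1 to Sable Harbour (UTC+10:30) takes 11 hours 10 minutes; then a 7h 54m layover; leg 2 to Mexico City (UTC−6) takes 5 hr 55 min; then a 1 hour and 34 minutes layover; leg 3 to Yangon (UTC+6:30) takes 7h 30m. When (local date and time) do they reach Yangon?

Convert departure to UTC: 10:50 AM − 5:00 = 5:50 AM UTC on Jun 8.
Add 11 hours and 10 minutes leg 1 → 5:00 PM UTC.
Add 7 hours 54 minutes layover in Sable Harbour → 12:54 AM UTC (Jun 9).
Add 5 hours and 55 minutes leg 2 → 6:49 AM UTC.
Add 1 hour 34 minutes layover in Mexico City → 8:23 AM UTC.
Add 7 hours and 30 minutes leg 3 → 3:53 PM UTC.
Yangon is UTC+6:30, so local arrival = 3:53 PM + 6:30 = 10:23 PM on Jun 9.

10:23 PM on Jun 9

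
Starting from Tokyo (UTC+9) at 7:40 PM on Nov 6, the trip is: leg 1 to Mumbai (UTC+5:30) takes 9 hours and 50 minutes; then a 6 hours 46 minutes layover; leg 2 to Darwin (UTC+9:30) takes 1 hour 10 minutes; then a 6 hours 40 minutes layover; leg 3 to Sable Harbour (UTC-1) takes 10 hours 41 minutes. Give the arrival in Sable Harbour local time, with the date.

8:47 PM on November 7

Convert departure to UTC: 7:40 PM − 9:00 = 10:40 AM UTC on Nov 6.
Add 9 hours 50 minutes leg 1 → 8:30 PM UTC.
Add 6 hours 46 minutes layover in Mumbai → 3:16 AM UTC (Nov 7).
Add 1 hour and 10 minutes leg 2 → 4:26 AM UTC.
Add 6 hours 40 minutes layover in Darwin → 11:06 AM UTC.
Add 10 hours and 41 minutes leg 3 → 9:47 PM UTC.
Sable Harbour is UTC−1:00, so local arrival = 9:47 PM − 1:00 = 8:47 PM on Nov 7.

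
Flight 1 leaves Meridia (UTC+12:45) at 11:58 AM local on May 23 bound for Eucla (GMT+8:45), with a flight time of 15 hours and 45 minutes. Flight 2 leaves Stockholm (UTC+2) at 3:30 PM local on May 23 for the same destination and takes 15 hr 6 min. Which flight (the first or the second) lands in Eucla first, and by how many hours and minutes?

Flight 1 in UTC: 11:58 AM − 12:45 = 11:13 PM on May 22.
+15 hours 45 minutes → arrive 2:58 PM UTC on May 23.
Flight 2 in UTC: 3:30 PM − 2:00 = 1:30 PM on May 23.
+15 hours 6 minutes → arrive 4:36 AM UTC on May 24.
Flight 1 lands earlier by 13 hours 38 minutes.

the first, by 13 hours 38 minutes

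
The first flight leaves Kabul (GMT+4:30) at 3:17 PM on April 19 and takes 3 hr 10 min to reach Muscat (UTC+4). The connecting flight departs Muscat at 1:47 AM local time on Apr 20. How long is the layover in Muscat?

Convert departure to UTC: 3:17 PM − 4:30 = 10:47 AM UTC on Apr 19.
Add 3 hours and 10 minutes flight time → 1:57 PM UTC.
Muscat is UTC+4:00, so local arrival = 1:57 PM + 4:00 = 5:57 PM on Apr 19.
Layover = 1:47 AM − 5:57 PM (+1 day) = 7 hours 50 minutes.

7 hours 50 minutes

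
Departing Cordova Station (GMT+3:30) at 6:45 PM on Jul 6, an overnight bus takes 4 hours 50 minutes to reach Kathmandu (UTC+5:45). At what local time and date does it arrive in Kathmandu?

1:50 AM on July 7

Convert departure to UTC: 6:45 PM − 3:30 = 3:15 PM UTC on Jul 6.
Add 4 hours 50 minutes travel time → 8:05 PM UTC.
Kathmandu is UTC+5:45, so local arrival = 8:05 PM + 5:45 = 1:50 AM on Jul 7.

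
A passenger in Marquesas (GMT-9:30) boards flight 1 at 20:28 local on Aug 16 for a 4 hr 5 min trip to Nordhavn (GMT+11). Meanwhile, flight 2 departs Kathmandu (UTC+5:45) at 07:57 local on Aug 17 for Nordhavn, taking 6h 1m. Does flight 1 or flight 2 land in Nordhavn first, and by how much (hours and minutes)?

the second, by 1 hour 50 minutes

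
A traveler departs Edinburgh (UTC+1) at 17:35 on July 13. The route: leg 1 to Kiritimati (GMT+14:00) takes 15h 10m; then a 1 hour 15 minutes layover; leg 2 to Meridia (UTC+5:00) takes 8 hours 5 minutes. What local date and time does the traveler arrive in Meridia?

22:05 on July 14

Convert departure to UTC: 17:35 − 1:00 = 16:35 UTC on Jul 13.
Add 15 hours and 10 minutes leg 1 → 07:45 UTC (Jul 14).
Add 1 hour and 15 minutes layover in Kiritimati → 09:00 UTC.
Add 8 hours and 5 minutes leg 2 → 17:05 UTC.
Meridia is UTC+5:00, so local arrival = 17:05 + 5:00 = 22:05 on Jul 14.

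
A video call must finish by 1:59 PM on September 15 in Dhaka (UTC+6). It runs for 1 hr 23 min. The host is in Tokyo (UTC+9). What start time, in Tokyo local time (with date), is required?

3:36 PM on Sep 15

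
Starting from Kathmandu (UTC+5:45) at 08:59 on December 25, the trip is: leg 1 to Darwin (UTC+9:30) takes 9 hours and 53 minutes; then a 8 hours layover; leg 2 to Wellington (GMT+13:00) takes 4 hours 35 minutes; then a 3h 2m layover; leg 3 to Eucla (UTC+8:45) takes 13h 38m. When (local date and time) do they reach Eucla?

Convert departure to UTC: 08:59 − 5:45 = 03:14 UTC on Dec 25.
Add 9 hours and 53 minutes leg 1 → 13:07 UTC.
Add 8 hours layover in Darwin → 21:07 UTC.
Add 4 hours 35 minutes leg 2 → 01:42 UTC (Dec 26).
Add 3 hours and 2 minutes layover in Wellington → 04:44 UTC.
Add 13 hours and 38 minutes leg 3 → 18:22 UTC.
Eucla is UTC+8:45, so local arrival = 18:22 + 8:45 = 03:07 on Dec 27.

03:07 on December 27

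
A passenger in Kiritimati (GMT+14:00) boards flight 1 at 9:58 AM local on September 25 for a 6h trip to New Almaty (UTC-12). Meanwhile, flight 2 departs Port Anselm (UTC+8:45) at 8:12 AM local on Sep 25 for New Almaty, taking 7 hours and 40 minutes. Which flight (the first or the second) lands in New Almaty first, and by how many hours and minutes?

the first, by 5 hours 9 minutes

Flight 1 in UTC: 9:58 AM − 14:00 = 7:58 PM on Sep 24.
+6 hours → arrive 1:58 AM UTC on Sep 25.
Flight 2 in UTC: 8:12 AM − 8:45 = 11:27 PM on Sep 24.
+7 hours and 40 minutes → arrive 7:07 AM UTC on Sep 25.
Flight 1 lands earlier by 5 hours 9 minutes.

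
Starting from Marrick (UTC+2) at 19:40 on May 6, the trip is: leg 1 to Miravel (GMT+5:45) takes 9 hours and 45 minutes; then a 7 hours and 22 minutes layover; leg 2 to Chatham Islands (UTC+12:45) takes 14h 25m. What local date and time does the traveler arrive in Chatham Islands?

13:57 on May 8

Convert departure to UTC: 19:40 − 2:00 = 17:40 UTC on May 6.
Add 9 hours 45 minutes leg 1 → 03:25 UTC (May 7).
Add 7 hours 22 minutes layover in Miravel → 10:47 UTC.
Add 14 hours 25 minutes leg 2 → 01:12 UTC (May 8).
Chatham Islands is UTC+12:45, so local arrival = 01:12 + 12:45 = 13:57 on May 8.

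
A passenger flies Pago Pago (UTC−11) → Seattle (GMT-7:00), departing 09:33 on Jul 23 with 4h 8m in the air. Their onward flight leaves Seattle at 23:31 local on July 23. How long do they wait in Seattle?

Convert departure to UTC: 09:33 + 11:00 = 20:33 UTC on Jul 23.
Add 4 hours 8 minutes flight time → 00:41 UTC (Jul 24).
Seattle is UTC−7:00, so local arrival = 00:41 − 7:00 = 17:41 on Jul 23.
Layover = 23:31 − 17:41 = 5 hours 50 minutes.

5 hours 50 minutes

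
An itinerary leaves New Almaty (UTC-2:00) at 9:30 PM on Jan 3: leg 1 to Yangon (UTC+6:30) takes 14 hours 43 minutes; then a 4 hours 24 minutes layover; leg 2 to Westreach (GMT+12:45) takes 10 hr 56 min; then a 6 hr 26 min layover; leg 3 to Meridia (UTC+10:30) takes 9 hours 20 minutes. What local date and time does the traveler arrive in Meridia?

7:49 AM on Jan 6

Convert departure to UTC: 9:30 PM + 2:00 = 11:30 PM UTC on Jan 3.
Add 14 hours and 43 minutes leg 1 → 2:13 PM UTC (Jan 4).
Add 4 hours and 24 minutes layover in Yangon → 6:37 PM UTC.
Add 10 hours 56 minutes leg 2 → 5:33 AM UTC (Jan 5).
Add 6 hours 26 minutes layover in Westreach → 11:59 AM UTC.
Add 9 hours 20 minutes leg 3 → 9:19 PM UTC.
Meridia is UTC+10:30, so local arrival = 9:19 PM + 10:30 = 7:49 AM on Jan 6.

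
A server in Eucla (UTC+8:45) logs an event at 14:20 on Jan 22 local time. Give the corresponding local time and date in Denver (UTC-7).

Denver is 15:45 behind Eucla.
Shift by the zone difference: 14:20 − 15:45 = 22:35 on Jan 21 in Denver.

22:35 on January 21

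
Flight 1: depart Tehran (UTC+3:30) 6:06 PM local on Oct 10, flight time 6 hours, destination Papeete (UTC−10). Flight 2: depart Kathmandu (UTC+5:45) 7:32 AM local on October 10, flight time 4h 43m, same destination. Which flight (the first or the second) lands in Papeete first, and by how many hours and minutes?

the second, by 14 hours 6 minutes

Flight 1 in UTC: 6:06 PM − 3:30 = 2:36 PM on Oct 10.
+6 hours → arrive 8:36 PM UTC on Oct 10.
Flight 2 in UTC: 7:32 AM − 5:45 = 1:47 AM on Oct 10.
+4 hours 43 minutes → arrive 6:30 AM UTC on Oct 10.
Flight 2 lands earlier by 14 hours 6 minutes.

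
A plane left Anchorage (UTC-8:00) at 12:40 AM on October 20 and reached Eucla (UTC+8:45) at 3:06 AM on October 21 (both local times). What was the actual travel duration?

9 hours 41 minutes

Departure in UTC: 12:40 AM + 8:00 = 8:40 AM on Oct 20.
Arrival in UTC: 3:06 AM − 8:45 = 6:21 PM on Oct 20.
Elapsed = 6:21 PM − 8:40 AM = 9 hours 41 minutes.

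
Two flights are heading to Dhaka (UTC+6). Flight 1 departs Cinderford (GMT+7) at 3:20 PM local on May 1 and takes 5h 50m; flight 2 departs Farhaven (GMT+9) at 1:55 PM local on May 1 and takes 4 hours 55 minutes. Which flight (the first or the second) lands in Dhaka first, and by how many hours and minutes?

the second, by 4 hours 20 minutes

Flight 1 in UTC: 3:20 PM − 7:00 = 8:20 AM on May 1.
+5 hours and 50 minutes → arrive 2:10 PM UTC on May 1.
Flight 2 in UTC: 1:55 PM − 9:00 = 4:55 AM on May 1.
+4 hours and 55 minutes → arrive 9:50 AM UTC on May 1.
Flight 2 lands earlier by 4 hours 20 minutes.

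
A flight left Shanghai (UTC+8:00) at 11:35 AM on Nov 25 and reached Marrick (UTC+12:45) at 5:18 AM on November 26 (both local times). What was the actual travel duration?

Departure in UTC: 11:35 AM − 8:00 = 3:35 AM on Nov 25.
Arrival in UTC: 5:18 AM − 12:45 = 4:33 PM on Nov 25.
Elapsed = 4:33 PM − 3:35 AM = 12 hours 58 minutes.

12 hours 58 minutes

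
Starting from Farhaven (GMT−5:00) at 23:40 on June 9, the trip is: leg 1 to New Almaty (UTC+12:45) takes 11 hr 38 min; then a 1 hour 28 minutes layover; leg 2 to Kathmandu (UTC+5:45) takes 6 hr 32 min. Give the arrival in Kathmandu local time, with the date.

Convert departure to UTC: 23:40 + 5:00 = 04:40 UTC on Jun 10.
Add 11 hours and 38 minutes leg 1 → 16:18 UTC.
Add 1 hour 28 minutes layover in New Almaty → 17:46 UTC.
Add 6 hours 32 minutes leg 2 → 00:18 UTC (Jun 11).
Kathmandu is UTC+5:45, so local arrival = 00:18 + 5:45 = 06:03 on Jun 11.

06:03 on June 11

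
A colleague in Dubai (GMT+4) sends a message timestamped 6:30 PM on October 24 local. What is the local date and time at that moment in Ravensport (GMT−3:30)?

11:00 AM on October 24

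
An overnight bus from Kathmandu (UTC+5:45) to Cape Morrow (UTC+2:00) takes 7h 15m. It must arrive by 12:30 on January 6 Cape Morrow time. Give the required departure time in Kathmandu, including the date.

Target arrival in UTC: 12:30 − 2:00 = 10:30 on Jan 6.
Subtract 7 hours and 15 minutes → departure 03:15 UTC on Jan 6.
Kathmandu is UTC+5:45: 03:15 + 5:45 = 09:00 on Jan 6.

09:00 on January 6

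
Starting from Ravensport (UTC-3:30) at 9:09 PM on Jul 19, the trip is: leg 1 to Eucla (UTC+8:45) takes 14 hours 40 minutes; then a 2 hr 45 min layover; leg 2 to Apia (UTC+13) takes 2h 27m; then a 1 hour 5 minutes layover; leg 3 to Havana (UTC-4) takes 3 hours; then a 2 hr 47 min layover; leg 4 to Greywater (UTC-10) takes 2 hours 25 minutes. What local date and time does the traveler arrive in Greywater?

Convert departure to UTC: 9:09 PM + 3:30 = 12:39 AM UTC on Jul 20.
Add 14 hours 40 minutes leg 1 → 3:19 PM UTC.
Add 2 hours and 45 minutes layover in Eucla → 6:04 PM UTC.
Add 2 hours and 27 minutes leg 2 → 8:31 PM UTC.
Add 1 hour and 5 minutes layover in Apia → 9:36 PM UTC.
Add 3 hours leg 3 → 12:36 AM UTC (Jul 21).
Add 2 hours and 47 minutes layover in Havana → 3:23 AM UTC.
Add 2 hours 25 minutes leg 4 → 5:48 AM UTC.
Greywater is UTC−10:00, so local arrival = 5:48 AM − 10:00 = 7:48 PM on Jul 20.

7:48 PM on Jul 20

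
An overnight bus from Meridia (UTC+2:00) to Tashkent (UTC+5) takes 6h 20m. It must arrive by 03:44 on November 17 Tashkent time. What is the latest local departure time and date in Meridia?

18:24 on Nov 16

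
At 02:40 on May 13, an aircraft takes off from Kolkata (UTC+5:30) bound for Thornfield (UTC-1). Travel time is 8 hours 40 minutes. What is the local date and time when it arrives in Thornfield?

Convert departure to UTC: 02:40 − 5:30 = 21:10 UTC on May 12.
Add 8 hours 40 minutes travel time → 05:50 UTC (May 13).
Thornfield is UTC−1:00, so local arrival = 05:50 − 1:00 = 04:50 on May 13.

04:50 on May 13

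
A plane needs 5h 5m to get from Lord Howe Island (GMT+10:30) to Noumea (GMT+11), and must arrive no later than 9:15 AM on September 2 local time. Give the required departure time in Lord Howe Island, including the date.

3:40 AM on September 2

Target arrival in UTC: 9:15 AM − 11:00 = 10:15 PM on Sep 1.
Subtract 5 hours and 5 minutes → departure 5:10 PM UTC on Sep 1.
Lord Howe Island is UTC+10:30: 5:10 PM + 10:30 = 3:40 AM on Sep 2.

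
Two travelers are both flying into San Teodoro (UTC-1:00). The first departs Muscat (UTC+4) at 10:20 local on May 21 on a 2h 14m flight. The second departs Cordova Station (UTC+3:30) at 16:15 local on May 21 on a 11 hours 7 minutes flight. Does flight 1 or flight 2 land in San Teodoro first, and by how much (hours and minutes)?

Flight 1 in UTC: 10:20 − 4:00 = 06:20 on May 21.
+2 hours and 14 minutes → arrive 08:34 UTC on May 21.
Flight 2 in UTC: 16:15 − 3:30 = 12:45 on May 21.
+11 hours and 7 minutes → arrive 23:52 UTC on May 21.
Flight 1 lands earlier by 15 hours 18 minutes.

the first, by 15 hours 18 minutes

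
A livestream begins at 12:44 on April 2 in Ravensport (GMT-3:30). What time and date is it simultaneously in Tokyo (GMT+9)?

Tokyo is 12:30 ahead of Ravensport.
Shift by the zone difference: 12:44 + 12:30 = 01:14 on Apr 3 in Tokyo.

01:14 on April 3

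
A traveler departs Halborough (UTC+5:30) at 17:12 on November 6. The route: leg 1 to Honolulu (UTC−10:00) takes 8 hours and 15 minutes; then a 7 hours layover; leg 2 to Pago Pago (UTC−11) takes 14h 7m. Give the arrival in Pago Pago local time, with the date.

Convert departure to UTC: 17:12 − 5:30 = 11:42 UTC on Nov 6.
Add 8 hours 15 minutes leg 1 → 19:57 UTC.
Add 7 hours layover in Honolulu → 02:57 UTC (Nov 7).
Add 14 hours and 7 minutes leg 2 → 17:04 UTC.
Pago Pago is UTC−11:00, so local arrival = 17:04 − 11:00 = 06:04 on Nov 7.

06:04 on Nov 7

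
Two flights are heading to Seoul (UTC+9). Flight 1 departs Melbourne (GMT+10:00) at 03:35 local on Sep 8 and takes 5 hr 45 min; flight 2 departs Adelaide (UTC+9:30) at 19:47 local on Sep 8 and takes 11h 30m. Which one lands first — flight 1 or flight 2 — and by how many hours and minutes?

Flight 1 in UTC: 03:35 − 10:00 = 17:35 on Sep 7.
+5 hours 45 minutes → arrive 23:20 UTC on Sep 7.
Flight 2 in UTC: 19:47 − 9:30 = 10:17 on Sep 8.
+11 hours and 30 minutes → arrive 21:47 UTC on Sep 8.
Flight 1 lands earlier by 22 hours 27 minutes.

the first, by 22 hours 27 minutes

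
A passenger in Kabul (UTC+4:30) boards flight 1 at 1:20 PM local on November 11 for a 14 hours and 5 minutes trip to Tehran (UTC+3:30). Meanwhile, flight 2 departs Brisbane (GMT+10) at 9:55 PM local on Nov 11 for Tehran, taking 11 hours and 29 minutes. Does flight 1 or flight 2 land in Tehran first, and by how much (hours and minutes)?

the first, by 29 minutes

Flight 1 in UTC: 1:20 PM − 4:30 = 8:50 AM on Nov 11.
+14 hours 5 minutes → arrive 10:55 PM UTC on Nov 11.
Flight 2 in UTC: 9:55 PM − 10:00 = 11:55 AM on Nov 11.
+11 hours and 29 minutes → arrive 11:24 PM UTC on Nov 11.
Flight 1 lands earlier by 29 minutes.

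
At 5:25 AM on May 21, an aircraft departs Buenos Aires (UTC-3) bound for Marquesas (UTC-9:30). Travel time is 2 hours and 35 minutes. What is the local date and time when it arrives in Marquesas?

1:30 AM on May 21

Convert departure to UTC: 5:25 AM + 3:00 = 8:25 AM UTC on May 21.
Add 2 hours and 35 minutes travel time → 11:00 AM UTC.
Marquesas is UTC−9:30, so local arrival = 11:00 AM − 9:30 = 1:30 AM on May 21.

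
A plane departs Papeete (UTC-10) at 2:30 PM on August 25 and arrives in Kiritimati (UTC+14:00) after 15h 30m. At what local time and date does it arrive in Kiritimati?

6:00 AM on Aug 27

Convert departure to UTC: 2:30 PM + 10:00 = 12:30 AM UTC on Aug 26.
Add 15 hours 30 minutes travel time → 4:00 PM UTC.
Kiritimati is UTC+14:00, so local arrival = 4:00 PM + 14:00 = 6:00 AM on Aug 27.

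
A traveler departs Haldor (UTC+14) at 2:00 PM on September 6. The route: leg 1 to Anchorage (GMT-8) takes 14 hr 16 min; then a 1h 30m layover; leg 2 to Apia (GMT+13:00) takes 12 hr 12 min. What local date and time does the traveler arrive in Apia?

4:58 PM on September 7

Convert departure to UTC: 2:00 PM − 14:00 = 12:00 AM UTC on Sep 6.
Add 14 hours and 16 minutes leg 1 → 2:16 PM UTC.
Add 1 hour 30 minutes layover in Anchorage → 3:46 PM UTC.
Add 12 hours 12 minutes leg 2 → 3:58 AM UTC (Sep 7).
Apia is UTC+13:00, so local arrival = 3:58 AM + 13:00 = 4:58 PM on Sep 7.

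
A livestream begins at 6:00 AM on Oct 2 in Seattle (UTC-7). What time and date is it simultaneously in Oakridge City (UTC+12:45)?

Oakridge City is 19:45 ahead of Seattle.
Shift by the zone difference: 6:00 AM + 19:45 = 1:45 AM on Oct 3 in Oakridge City.

1:45 AM on October 3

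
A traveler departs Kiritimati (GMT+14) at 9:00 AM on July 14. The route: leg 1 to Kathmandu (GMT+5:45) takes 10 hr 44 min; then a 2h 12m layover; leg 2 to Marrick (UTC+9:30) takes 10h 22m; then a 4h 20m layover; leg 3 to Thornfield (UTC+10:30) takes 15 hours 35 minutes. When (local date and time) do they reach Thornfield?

Convert departure to UTC: 9:00 AM − 14:00 = 7:00 PM UTC on Jul 13.
Add 10 hours 44 minutes leg 1 → 5:44 AM UTC (Jul 14).
Add 2 hours and 12 minutes layover in Kathmandu → 7:56 AM UTC.
Add 10 hours and 22 minutes leg 2 → 6:18 PM UTC.
Add 4 hours 20 minutes layover in Marrick → 10:38 PM UTC.
Add 15 hours 35 minutes leg 3 → 2:13 PM UTC (Jul 15).
Thornfield is UTC+10:30, so local arrival = 2:13 PM + 10:30 = 12:43 AM on Jul 16.

12:43 AM on July 16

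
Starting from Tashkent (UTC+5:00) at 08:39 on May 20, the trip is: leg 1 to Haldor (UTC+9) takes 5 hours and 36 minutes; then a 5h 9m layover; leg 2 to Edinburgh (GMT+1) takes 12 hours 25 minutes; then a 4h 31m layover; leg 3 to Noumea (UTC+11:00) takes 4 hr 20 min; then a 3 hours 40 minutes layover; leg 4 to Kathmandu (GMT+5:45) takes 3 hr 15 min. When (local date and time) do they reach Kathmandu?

Convert departure to UTC: 08:39 − 5:00 = 03:39 UTC on May 20.
Add 5 hours and 36 minutes leg 1 → 09:15 UTC.
Add 5 hours and 9 minutes layover in Haldor → 14:24 UTC.
Add 12 hours 25 minutes leg 2 → 02:49 UTC (May 21).
Add 4 hours and 31 minutes layover in Edinburgh → 07:20 UTC.
Add 4 hours 20 minutes leg 3 → 11:40 UTC.
Add 3 hours 40 minutes layover in Noumea → 15:20 UTC.
Add 3 hours 15 minutes leg 4 → 18:35 UTC.
Kathmandu is UTC+5:45, so local arrival = 18:35 + 5:45 = 00:20 on May 22.

00:20 on May 22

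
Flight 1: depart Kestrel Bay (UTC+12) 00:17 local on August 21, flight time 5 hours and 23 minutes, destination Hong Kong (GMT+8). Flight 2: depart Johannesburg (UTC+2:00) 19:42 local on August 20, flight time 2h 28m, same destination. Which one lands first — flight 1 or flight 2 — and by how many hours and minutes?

Flight 1 in UTC: 00:17 − 12:00 = 12:17 on Aug 20.
+5 hours 23 minutes → arrive 17:40 UTC on Aug 20.
Flight 2 in UTC: 19:42 − 2:00 = 17:42 on Aug 20.
+2 hours 28 minutes → arrive 20:10 UTC on Aug 20.
Flight 1 lands earlier by 2 hours 30 minutes.

the first, by 2 hours 30 minutes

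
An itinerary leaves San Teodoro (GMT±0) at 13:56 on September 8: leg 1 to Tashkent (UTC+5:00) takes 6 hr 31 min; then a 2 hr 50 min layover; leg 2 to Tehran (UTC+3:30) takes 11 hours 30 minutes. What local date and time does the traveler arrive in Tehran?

14:17 on Sep 9

San Teodoro is at UTC+0, so departure is already 13:56 UTC on Sep 8.
Add 6 hours and 31 minutes leg 1 → 20:27 UTC.
Add 2 hours 50 minutes layover in Tashkent → 23:17 UTC.
Add 11 hours 30 minutes leg 2 → 10:47 UTC (Sep 9).
Tehran is UTC+3:30, so local arrival = 10:47 + 3:30 = 14:17 on Sep 9.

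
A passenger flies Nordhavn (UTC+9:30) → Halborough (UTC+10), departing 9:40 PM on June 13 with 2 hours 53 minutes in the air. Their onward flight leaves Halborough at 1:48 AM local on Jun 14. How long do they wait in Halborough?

45 minutes

Convert departure to UTC: 9:40 PM − 9:30 = 12:10 PM UTC on Jun 13.
Add 2 hours 53 minutes flight time → 3:03 PM UTC.
Halborough is UTC+10:00, so local arrival = 3:03 PM + 10:00 = 1:03 AM on Jun 14.
Layover = 1:48 AM − 1:03 AM = 45 minutes.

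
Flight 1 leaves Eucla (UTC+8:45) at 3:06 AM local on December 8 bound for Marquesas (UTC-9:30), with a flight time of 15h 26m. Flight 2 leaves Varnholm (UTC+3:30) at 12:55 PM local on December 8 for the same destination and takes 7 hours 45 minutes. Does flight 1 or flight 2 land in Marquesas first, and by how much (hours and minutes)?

the first, by 7 hours 23 minutes

Flight 1 in UTC: 3:06 AM − 8:45 = 6:21 PM on Dec 7.
+15 hours and 26 minutes → arrive 9:47 AM UTC on Dec 8.
Flight 2 in UTC: 12:55 PM − 3:30 = 9:25 AM on Dec 8.
+7 hours 45 minutes → arrive 5:10 PM UTC on Dec 8.
Flight 1 lands earlier by 7 hours 23 minutes.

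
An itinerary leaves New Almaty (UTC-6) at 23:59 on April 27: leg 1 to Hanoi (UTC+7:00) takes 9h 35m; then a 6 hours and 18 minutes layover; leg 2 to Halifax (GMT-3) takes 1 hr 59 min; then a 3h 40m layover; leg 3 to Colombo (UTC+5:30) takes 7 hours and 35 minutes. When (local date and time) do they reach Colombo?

Convert departure to UTC: 23:59 + 6:00 = 05:59 UTC on Apr 28.
Add 9 hours 35 minutes leg 1 → 15:34 UTC.
Add 6 hours 18 minutes layover in Hanoi → 21:52 UTC.
Add 1 hour 59 minutes leg 2 → 23:51 UTC.
Add 3 hours 40 minutes layover in Halifax → 03:31 UTC (Apr 29).
Add 7 hours 35 minutes leg 3 → 11:06 UTC.
Colombo is UTC+5:30, so local arrival = 11:06 + 5:30 = 16:36 on Apr 29.

16:36 on Apr 29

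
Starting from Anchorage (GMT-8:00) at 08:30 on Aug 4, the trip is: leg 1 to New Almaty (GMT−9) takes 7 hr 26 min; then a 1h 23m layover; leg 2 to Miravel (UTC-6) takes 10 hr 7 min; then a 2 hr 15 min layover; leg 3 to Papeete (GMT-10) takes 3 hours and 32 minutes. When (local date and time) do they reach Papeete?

Convert departure to UTC: 08:30 + 8:00 = 16:30 UTC on Aug 4.
Add 7 hours 26 minutes leg 1 → 23:56 UTC.
Add 1 hour 23 minutes layover in New Almaty → 01:19 UTC (Aug 5).
Add 10 hours and 7 minutes leg 2 → 11:26 UTC.
Add 2 hours 15 minutes layover in Miravel → 13:41 UTC.
Add 3 hours and 32 minutes leg 3 → 17:13 UTC.
Papeete is UTC−10:00, so local arrival = 17:13 − 10:00 = 07:13 on Aug 5.

07:13 on Aug 5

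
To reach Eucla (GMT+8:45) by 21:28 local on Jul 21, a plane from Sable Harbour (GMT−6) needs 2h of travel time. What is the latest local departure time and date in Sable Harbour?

04:43 on Jul 21

Target arrival in UTC: 21:28 − 8:45 = 12:43 on Jul 21.
Subtract 2 hours → departure 10:43 UTC on Jul 21.
Sable Harbour is UTC−6:00: 10:43 − 6:00 = 04:43 on Jul 21.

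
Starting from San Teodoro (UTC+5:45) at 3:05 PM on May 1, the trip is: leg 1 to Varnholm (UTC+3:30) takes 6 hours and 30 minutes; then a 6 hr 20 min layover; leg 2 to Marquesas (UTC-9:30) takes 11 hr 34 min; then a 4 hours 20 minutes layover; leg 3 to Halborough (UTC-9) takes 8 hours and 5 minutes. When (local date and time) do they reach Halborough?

Convert departure to UTC: 3:05 PM − 5:45 = 9:20 AM UTC on May 1.
Add 6 hours and 30 minutes leg 1 → 3:50 PM UTC.
Add 6 hours 20 minutes layover in Varnholm → 10:10 PM UTC.
Add 11 hours 34 minutes leg 2 → 9:44 AM UTC (May 2).
Add 4 hours and 20 minutes layover in Marquesas → 2:04 PM UTC.
Add 8 hours 5 minutes leg 3 → 10:09 PM UTC.
Halborough is UTC−9:00, so local arrival = 10:09 PM − 9:00 = 1:09 PM on May 2.

1:09 PM on May 2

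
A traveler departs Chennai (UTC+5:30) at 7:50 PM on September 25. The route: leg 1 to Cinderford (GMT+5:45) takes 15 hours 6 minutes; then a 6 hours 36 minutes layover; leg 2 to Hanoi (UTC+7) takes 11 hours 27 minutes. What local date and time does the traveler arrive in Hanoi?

Convert departure to UTC: 7:50 PM − 5:30 = 2:20 PM UTC on Sep 25.
Add 15 hours and 6 minutes leg 1 → 5:26 AM UTC (Sep 26).
Add 6 hours and 36 minutes layover in Cinderford → 12:02 PM UTC.
Add 11 hours 27 minutes leg 2 → 11:29 PM UTC.
Hanoi is UTC+7:00, so local arrival = 11:29 PM + 7:00 = 6:29 AM on Sep 27.

6:29 AM on September 27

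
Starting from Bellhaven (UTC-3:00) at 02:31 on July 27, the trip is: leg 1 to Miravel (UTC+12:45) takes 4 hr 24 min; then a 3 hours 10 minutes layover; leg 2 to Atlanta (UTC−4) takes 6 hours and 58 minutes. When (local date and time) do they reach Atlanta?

Convert departure to UTC: 02:31 + 3:00 = 05:31 UTC on Jul 27.
Add 4 hours and 24 minutes leg 1 → 09:55 UTC.
Add 3 hours 10 minutes layover in Miravel → 13:05 UTC.
Add 6 hours and 58 minutes leg 2 → 20:03 UTC.
Atlanta is UTC−4:00, so local arrival = 20:03 − 4:00 = 16:03 on Jul 27.

16:03 on July 27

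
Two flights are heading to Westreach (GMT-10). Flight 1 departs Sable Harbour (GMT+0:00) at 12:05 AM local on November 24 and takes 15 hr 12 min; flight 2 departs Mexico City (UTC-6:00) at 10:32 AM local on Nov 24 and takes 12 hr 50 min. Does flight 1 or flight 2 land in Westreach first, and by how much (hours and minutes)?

the first, by 14 hours 5 minutes

Flight 1 departs at 12:05 AM UTC (Nov 24).
+15 hours and 12 minutes → arrive 3:17 PM UTC on Nov 24.
Flight 2 in UTC: 10:32 AM + 6:00 = 4:32 PM on Nov 24.
+12 hours 50 minutes → arrive 5:22 AM UTC on Nov 25.
Flight 1 lands earlier by 14 hours 5 minutes.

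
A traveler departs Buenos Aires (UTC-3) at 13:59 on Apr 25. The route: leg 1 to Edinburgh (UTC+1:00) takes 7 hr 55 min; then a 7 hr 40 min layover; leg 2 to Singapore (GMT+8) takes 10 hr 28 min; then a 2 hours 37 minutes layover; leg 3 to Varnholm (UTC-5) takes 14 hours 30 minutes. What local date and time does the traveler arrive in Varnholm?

Convert departure to UTC: 13:59 + 3:00 = 16:59 UTC on Apr 25.
Add 7 hours 55 minutes leg 1 → 00:54 UTC (Apr 26).
Add 7 hours and 40 minutes layover in Edinburgh → 08:34 UTC.
Add 10 hours 28 minutes leg 2 → 19:02 UTC.
Add 2 hours and 37 minutes layover in Singapore → 21:39 UTC.
Add 14 hours and 30 minutes leg 3 → 12:09 UTC (Apr 27).
Varnholm is UTC−5:00, so local arrival = 12:09 − 5:00 = 07:09 on Apr 27.

07:09 on Apr 27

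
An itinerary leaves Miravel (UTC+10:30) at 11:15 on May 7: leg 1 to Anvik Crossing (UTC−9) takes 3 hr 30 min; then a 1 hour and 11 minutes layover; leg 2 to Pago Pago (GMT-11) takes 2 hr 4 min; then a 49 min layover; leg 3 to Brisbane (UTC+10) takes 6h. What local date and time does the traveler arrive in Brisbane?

Convert departure to UTC: 11:15 − 10:30 = 00:45 UTC on May 7.
Add 3 hours and 30 minutes leg 1 → 04:15 UTC.
Add 1 hour and 11 minutes layover in Anvik Crossing → 05:26 UTC.
Add 2 hours and 4 minutes leg 2 → 07:30 UTC.
Add 49 minutes layover in Pago Pago → 08:19 UTC.
Add 6 hours leg 3 → 14:19 UTC.
Brisbane is UTC+10:00, so local arrival = 14:19 + 10:00 = 00:19 on May 8.

00:19 on May 8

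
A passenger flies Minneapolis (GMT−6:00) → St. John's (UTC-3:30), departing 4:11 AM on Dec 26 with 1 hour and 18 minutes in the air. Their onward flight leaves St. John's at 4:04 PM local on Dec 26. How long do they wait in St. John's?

8 hours 5 minutes

Convert departure to UTC: 4:11 AM + 6:00 = 10:11 AM UTC on Dec 26.
Add 1 hour and 18 minutes flight time → 11:29 AM UTC.
St. John's is UTC−3:30, so local arrival = 11:29 AM − 3:30 = 7:59 AM on Dec 26.
Layover = 4:04 PM − 7:59 AM = 8 hours 5 minutes.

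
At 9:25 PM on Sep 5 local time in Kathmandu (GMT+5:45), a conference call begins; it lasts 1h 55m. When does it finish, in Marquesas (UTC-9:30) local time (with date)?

8:05 AM on September 5

Convert start to UTC: 9:25 PM − 5:45 = 3:40 PM UTC on Sep 5.
Add 1 hour 55 minutes duration → 5:35 PM UTC.
Marquesas is UTC−9:30, so local end time = 5:35 PM − 9:30 = 8:05 AM on Sep 5.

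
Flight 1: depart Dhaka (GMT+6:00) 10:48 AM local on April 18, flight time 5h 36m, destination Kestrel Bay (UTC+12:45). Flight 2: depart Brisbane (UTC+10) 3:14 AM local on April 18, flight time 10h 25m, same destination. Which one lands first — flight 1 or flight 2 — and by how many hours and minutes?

the second, by 6 hours 45 minutes

Flight 1 in UTC: 10:48 AM − 6:00 = 4:48 AM on Apr 18.
+5 hours and 36 minutes → arrive 10:24 AM UTC on Apr 18.
Flight 2 in UTC: 3:14 AM − 10:00 = 5:14 PM on Apr 17.
+10 hours and 25 minutes → arrive 3:39 AM UTC on Apr 18.
Flight 2 lands earlier by 6 hours 45 minutes.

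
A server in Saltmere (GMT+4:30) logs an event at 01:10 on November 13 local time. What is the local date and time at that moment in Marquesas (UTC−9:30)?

Marquesas is 14:00 behind Saltmere.
Shift by the zone difference: 01:10 − 14:00 = 11:10 on Nov 12 in Marquesas.

11:10 on November 12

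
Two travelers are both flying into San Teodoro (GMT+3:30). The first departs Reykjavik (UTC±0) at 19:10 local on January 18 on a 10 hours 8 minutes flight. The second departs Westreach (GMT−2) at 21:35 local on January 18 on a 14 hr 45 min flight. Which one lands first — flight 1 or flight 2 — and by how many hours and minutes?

the first, by 9 hours 2 minutes

Flight 1 departs at 19:10 UTC (Jan 18).
+10 hours and 8 minutes → arrive 05:18 UTC on Jan 19.
Flight 2 in UTC: 21:35 + 2:00 = 23:35 on Jan 18.
+14 hours and 45 minutes → arrive 14:20 UTC on Jan 19.
Flight 1 lands earlier by 9 hours 2 minutes.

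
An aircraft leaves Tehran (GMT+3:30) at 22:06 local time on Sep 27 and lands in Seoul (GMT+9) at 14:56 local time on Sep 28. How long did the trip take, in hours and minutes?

Seoul is 5:30 ahead of Tehran.
Clock-face elapsed time (ignoring zones) is 16 hours 50 minutes.
Actual elapsed = 16 hours 50 minutes − 5:30 = 11 hours 20 minutes.

11 hours 20 minutes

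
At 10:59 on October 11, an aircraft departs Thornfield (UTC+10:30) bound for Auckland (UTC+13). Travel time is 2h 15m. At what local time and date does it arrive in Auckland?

Auckland is 2:30 ahead of Thornfield.
After 2 hours and 15 minutes it is 13:14 in Thornfield.
Shift by the zone difference: 13:14 + 2:30 = 15:44 on Oct 11 in Auckland.

15:44 on October 11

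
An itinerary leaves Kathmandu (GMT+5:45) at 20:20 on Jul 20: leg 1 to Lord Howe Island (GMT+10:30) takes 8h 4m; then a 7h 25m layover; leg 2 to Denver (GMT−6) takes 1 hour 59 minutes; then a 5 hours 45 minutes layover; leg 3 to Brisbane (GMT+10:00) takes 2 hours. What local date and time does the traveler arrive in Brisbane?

01:48 on July 22

Convert departure to UTC: 20:20 − 5:45 = 14:35 UTC on Jul 20.
Add 8 hours and 4 minutes leg 1 → 22:39 UTC.
Add 7 hours 25 minutes layover in Lord Howe Island → 06:04 UTC (Jul 21).
Add 1 hour 59 minutes leg 2 → 08:03 UTC.
Add 5 hours and 45 minutes layover in Denver → 13:48 UTC.
Add 2 hours leg 3 → 15:48 UTC.
Brisbane is UTC+10:00, so local arrival = 15:48 + 10:00 = 01:48 on Jul 22.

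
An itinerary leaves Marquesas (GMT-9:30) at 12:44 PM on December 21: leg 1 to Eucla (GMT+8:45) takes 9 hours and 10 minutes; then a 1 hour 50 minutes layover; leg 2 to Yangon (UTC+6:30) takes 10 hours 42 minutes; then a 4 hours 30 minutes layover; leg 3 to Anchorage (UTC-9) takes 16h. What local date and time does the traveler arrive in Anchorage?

7:26 AM on December 23

Convert departure to UTC: 12:44 PM + 9:30 = 10:14 PM UTC on Dec 21.
Add 9 hours and 10 minutes leg 1 → 7:24 AM UTC (Dec 22).
Add 1 hour 50 minutes layover in Eucla → 9:14 AM UTC.
Add 10 hours 42 minutes leg 2 → 7:56 PM UTC.
Add 4 hours 30 minutes layover in Yangon → 12:26 AM UTC (Dec 23).
Add 16 hours leg 3 → 4:26 PM UTC.
Anchorage is UTC−9:00, so local arrival = 4:26 PM − 9:00 = 7:26 AM on Dec 23.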